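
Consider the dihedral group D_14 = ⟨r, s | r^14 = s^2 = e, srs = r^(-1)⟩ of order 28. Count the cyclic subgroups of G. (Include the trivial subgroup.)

18

Group the elements of G by the cyclic subgroup they generate; each cyclic subgroup of order d accounts for φ(d) elements.
Cyclic subgroups by order — order 1: 1; order 2: 15; order 7: 1; order 14: 1.
Total: 18.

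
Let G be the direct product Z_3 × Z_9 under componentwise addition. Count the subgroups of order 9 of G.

4

|G| = 27 and 9 | 27, so subgroups of order 9 are possible by Lagrange.
The subgroups of order 9 are: {(0,0), (0,1), (0,2), (0,3), (0,4), (0,5), (0,6), (0,7), (0,8)}; {(0,0), (0,3), (0,6), (1,0), (1,3), (1,6), (2,0), (2,3), (2,6)}; {(0,0), (0,3), (0,6), (1,1), (1,4), (1,7), (2,2), (2,5), (2,8)}; {(0,0), (0,3), (0,6), (1,2), (1,5), (1,8), (2,1), (2,4), (2,7)}.
So G has 4 subgroups of order 9.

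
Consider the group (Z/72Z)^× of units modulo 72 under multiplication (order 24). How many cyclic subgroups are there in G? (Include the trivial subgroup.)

16

Each element a generates a cyclic subgroup ⟨a⟩; distinct elements may generate the same one (a cyclic group of order d has φ(d) generators).
Cyclic subgroups by order — order 1: 1; order 2: 7; order 3: 1; order 6: 7.
Total: 16.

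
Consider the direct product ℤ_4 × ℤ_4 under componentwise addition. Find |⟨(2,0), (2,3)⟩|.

8

|⟨(2,0)⟩| = 2 and |⟨(2,3)⟩| = 4, so |H| is a multiple of lcm(2, 4) = 4 and divides |G| = 16.
Closing under the operation: H = {(0,0), (0,1), (0,2), (0,3), (2,0), (2,1), (2,2), (2,3)}, so |H| = 8.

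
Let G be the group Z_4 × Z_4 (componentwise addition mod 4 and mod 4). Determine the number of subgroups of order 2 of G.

|G| = 16 and 2 | 16, so subgroups of order 2 are possible by Lagrange.
The subgroups of order 2 are: {(0,0), (0,2)}; {(0,0), (2,0)}; {(0,0), (2,2)}.
So G has 3 subgroups of order 2.

3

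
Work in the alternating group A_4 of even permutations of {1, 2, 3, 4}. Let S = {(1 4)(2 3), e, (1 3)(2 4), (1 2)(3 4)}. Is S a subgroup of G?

Yes

|S| = 4 divides |G| = 12, consistent with Lagrange.
S contains the identity, every element's inverse is in S, and S is closed under ∘: it is a subgroup.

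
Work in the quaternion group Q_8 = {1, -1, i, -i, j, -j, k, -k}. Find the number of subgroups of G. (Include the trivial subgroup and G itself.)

6

|G| = 8, so by Lagrange every subgroup order divides 8. Divisors: 1, 2, 4, 8.
Subgroups by order — order 1: 1; order 2: 1; order 4: 3; order 8: 1.
Total: 1 + 1 + 3 + 1 = 6.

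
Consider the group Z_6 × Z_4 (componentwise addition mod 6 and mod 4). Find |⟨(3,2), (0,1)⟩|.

|⟨(3,2)⟩| = 2 and |⟨(0,1)⟩| = 4, so |H| is a multiple of lcm(2, 4) = 4 and divides |G| = 24.
Closing under the operation: H = {(0,0), (0,1), (0,2), (0,3), (3,0), (3,1), (3,2), (3,3)}, so |H| = 8.

8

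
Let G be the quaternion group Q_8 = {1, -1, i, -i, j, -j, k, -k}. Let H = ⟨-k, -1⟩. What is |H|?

|⟨-k⟩| = 4 and |⟨-1⟩| = 2, so |H| is a multiple of lcm(4, 2) = 4 and divides |G| = 8.
Closing under the operation: H = {1, -1, k, -k}, so |H| = 4.

4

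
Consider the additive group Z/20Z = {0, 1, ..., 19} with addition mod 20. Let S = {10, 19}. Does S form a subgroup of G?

No

The identity 0 ∉ S, so S is not a subgroup.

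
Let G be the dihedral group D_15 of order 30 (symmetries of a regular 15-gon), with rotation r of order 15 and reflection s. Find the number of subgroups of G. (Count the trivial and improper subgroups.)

|G| = 30, so by Lagrange every subgroup order divides 30. Divisors: 1, 2, 3, 5, 6, 10, 15, 30.
Subgroups by order — order 1: 1; order 2: 15; order 3: 1; order 5: 1; order 6: 5; order 10: 3; order 15: 1; order 30: 1.
Total: 1 + 15 + 1 + 1 + 5 + 3 + 1 + 1 = 28.

28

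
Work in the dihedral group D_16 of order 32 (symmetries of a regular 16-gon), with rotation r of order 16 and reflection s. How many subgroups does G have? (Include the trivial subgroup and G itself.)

36

|G| = 32, so by Lagrange every subgroup order divides 32. Divisors: 1, 2, 4, 8, 16, 32.
Subgroups by order — order 1: 1; order 2: 17; order 4: 9; order 8: 5; order 16: 3; order 32: 1.
Total: 1 + 17 + 9 + 5 + 3 + 1 = 36.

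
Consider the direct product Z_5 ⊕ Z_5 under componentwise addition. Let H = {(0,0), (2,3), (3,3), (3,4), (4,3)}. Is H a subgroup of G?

(2,3) ∈ H but its inverse (3,2) ∉ H, so H is not a subgroup.

No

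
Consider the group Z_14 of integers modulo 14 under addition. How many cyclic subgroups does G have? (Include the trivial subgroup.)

Each element a generates a cyclic subgroup ⟨a⟩; distinct elements may generate the same one (a cyclic group of order d has φ(d) generators).
Cyclic subgroups by order — order 1: 1; order 2: 1; order 7: 1; order 14: 1.
Total: 4.

4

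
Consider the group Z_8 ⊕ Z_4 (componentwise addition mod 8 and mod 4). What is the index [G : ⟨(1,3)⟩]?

|⟨(1,3)⟩| = 8 and |G| = 32.
By Lagrange, [G : H] = |G|/|H| = 32/8 = 4.

4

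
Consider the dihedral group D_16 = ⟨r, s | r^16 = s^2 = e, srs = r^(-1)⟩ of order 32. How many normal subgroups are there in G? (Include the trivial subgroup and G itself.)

8

G has 36 subgroups. Checking conjugation-invariance by order — order 1: 1/1 normal; order 2: 1/17 normal; order 4: 1/9 normal; order 8: 1/5 normal; order 16: 3/3 normal; order 32: 1/1 normal.
Total normal subgroups: 8.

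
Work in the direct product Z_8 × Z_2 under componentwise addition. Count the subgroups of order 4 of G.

|G| = 16 and 4 | 16, so subgroups of order 4 are possible by Lagrange.
The subgroups of order 4 are: {(0,0), (0,1), (4,0), (4,1)}; {(0,0), (2,0), (4,0), (6,0)}; {(0,0), (2,1), (4,0), (6,1)}.
So G has 3 subgroups of order 4.

3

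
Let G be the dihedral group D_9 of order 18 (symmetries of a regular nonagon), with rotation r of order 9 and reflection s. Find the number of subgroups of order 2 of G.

9

|G| = 18 and 2 | 18, so subgroups of order 2 are possible by Lagrange.
The subgroups of order 2 are: {e, r^2s}; {e, r^3s}; {e, r^4s}; {e, r^5s}; … (9 in all).
So G has 9 subgroups of order 2.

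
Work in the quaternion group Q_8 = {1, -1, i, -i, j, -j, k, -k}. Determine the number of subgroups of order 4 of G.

3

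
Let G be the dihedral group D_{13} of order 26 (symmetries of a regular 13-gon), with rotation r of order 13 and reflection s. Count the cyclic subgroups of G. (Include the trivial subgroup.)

15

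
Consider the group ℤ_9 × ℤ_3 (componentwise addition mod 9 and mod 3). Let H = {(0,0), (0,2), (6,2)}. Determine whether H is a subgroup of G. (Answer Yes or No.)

(0,2) ∈ H but its inverse (0,1) ∉ H, so H is not a subgroup.

No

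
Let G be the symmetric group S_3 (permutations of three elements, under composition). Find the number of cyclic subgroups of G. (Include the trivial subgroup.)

5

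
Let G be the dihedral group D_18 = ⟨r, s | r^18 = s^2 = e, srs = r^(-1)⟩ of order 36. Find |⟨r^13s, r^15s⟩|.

|⟨r^13s⟩| = 2 and |⟨r^15s⟩| = 2, so |H| is a multiple of lcm(2, 2) = 2 and divides |G| = 36.
Closing under the operation: H = {e, r^2, r^4, r^6, r^8, r^10, r^12, r^14, r^16, rs, r^3s, r^5s, r^7s, r^9s, r^11s, r^13s, r^15s, r^17s}, so |H| = 18.

18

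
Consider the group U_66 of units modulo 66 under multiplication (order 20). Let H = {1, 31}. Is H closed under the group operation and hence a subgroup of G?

No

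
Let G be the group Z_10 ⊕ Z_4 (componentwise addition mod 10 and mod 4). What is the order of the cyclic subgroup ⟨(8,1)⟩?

20

The order of (8,1) in Z_10 × Z_4 is lcm(ord(8) in Z_10, ord(1) in Z_4).
ord(8) = 5 and ord(1) = 4, so |⟨(8,1)⟩| = lcm(5, 4) = 20.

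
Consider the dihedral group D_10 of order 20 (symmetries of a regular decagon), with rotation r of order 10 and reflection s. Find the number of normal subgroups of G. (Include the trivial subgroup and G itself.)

7

G has 22 subgroups. Checking conjugation-invariance by order — order 1: 1/1 normal; order 2: 1/11 normal; order 4: 0/5 normal; order 5: 1/1 normal; order 10: 3/3 normal; order 20: 1/1 normal.
Total normal subgroups: 7.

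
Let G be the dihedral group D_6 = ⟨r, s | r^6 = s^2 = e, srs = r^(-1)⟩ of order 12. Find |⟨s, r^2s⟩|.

6

|⟨s⟩| = 2 and |⟨r^2s⟩| = 2, so |H| is a multiple of lcm(2, 2) = 2 and divides |G| = 12.
Closing under the operation: H = {e, r^2, r^4, s, r^2s, r^4s}, so |H| = 6.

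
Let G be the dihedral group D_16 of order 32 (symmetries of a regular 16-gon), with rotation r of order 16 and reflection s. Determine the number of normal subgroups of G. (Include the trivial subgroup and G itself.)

8

G has 36 subgroups. Checking conjugation-invariance by order — order 1: 1/1 normal; order 2: 1/17 normal; order 4: 1/9 normal; order 8: 1/5 normal; order 16: 3/3 normal; order 32: 1/1 normal.
Total normal subgroups: 8.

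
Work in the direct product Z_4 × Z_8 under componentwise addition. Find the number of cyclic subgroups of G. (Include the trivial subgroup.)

14

A cyclic subgroup of order d is generated by each of its φ(d) elements of order d, so the cyclic subgroups of order d number (#elements of order d)/φ(d).
Cyclic subgroups by order — order 1: 1; order 2: 3; order 4: 6; order 8: 4.
Total: 14.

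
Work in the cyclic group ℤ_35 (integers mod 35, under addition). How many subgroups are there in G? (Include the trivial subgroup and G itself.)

4

A cyclic group of order 35 has exactly one subgroup for each divisor of 35.
Divisors of 35: 1, 5, 7, 35.
So ℤ_35 has 4 subgroups.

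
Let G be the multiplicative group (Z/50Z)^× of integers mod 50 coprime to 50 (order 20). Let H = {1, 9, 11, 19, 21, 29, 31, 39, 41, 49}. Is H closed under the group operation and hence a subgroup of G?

Yes

|H| = 10 divides |G| = 20, consistent with Lagrange.
H contains the identity, every element's inverse is in H, and H is closed under ·: it is a subgroup.
In fact H = ⟨39⟩.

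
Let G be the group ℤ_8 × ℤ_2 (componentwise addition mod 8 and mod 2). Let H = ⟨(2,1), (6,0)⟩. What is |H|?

8

|⟨(2,1)⟩| = 4 and |⟨(6,0)⟩| = 4, so |H| is a multiple of lcm(4, 4) = 4 and divides |G| = 16.
Closing under the operation: H = {(0,0), (0,1), (2,0), (2,1), (4,0), (4,1), (6,0), (6,1)}, so |H| = 8.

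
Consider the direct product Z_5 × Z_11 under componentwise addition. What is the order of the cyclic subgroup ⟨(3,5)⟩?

The order of (3,5) in Z_5 × Z_11 is lcm(ord(3) in Z_5, ord(5) in Z_11).
ord(3) = 5 and ord(5) = 11, so |⟨(3,5)⟩| = lcm(5, 11) = 55.

55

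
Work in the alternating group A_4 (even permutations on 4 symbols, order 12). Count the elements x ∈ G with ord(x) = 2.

3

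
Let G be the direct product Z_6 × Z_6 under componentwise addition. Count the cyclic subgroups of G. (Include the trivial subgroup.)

20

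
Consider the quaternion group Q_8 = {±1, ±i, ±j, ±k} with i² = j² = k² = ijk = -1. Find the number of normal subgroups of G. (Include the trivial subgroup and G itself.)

G has 6 subgroups. Checking conjugation-invariance by order — order 1: 1/1 normal; order 2: 1/1 normal; order 4: 3/3 normal; order 8: 1/1 normal.
Total normal subgroups: 6.

6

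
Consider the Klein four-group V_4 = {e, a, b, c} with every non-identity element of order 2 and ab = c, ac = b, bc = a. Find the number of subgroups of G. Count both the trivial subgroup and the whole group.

5

|G| = 4, so by Lagrange every subgroup order divides 4. Divisors: 1, 2, 4.
Subgroups by order — order 1: 1; order 2: 3; order 4: 1.
Total: 1 + 3 + 1 = 5.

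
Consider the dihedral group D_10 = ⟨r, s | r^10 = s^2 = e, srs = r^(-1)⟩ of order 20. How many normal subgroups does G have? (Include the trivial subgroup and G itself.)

7

G has 22 subgroups. Checking conjugation-invariance by order — order 1: 1/1 normal; order 2: 1/11 normal; order 4: 0/5 normal; order 5: 1/1 normal; order 10: 3/3 normal; order 20: 1/1 normal.
Total normal subgroups: 7.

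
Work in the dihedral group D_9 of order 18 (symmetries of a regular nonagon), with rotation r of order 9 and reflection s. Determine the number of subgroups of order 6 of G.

3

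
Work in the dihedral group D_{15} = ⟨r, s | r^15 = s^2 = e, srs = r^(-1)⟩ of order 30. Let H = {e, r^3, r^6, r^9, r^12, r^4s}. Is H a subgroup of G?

Closure fails: r^9 · r^4s = r^13s ∉ H. So H is not a subgroup.

No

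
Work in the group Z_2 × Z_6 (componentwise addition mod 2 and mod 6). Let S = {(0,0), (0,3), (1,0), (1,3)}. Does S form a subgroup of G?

|S| = 4 divides |G| = 12, consistent with Lagrange.
S contains the identity, every element's inverse is in S, and S is closed under +: it is a subgroup.

Yes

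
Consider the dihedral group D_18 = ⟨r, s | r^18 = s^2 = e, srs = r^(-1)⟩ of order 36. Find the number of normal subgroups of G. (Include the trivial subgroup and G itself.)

9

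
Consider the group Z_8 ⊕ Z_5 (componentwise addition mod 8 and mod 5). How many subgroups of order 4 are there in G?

|G| = 40 and 4 | 40, so subgroups of order 4 are possible by Lagrange.
The subgroups of order 4 are: {(0,0), (2,0), (4,0), (6,0)}.
So G has 1 subgroup of order 4.

1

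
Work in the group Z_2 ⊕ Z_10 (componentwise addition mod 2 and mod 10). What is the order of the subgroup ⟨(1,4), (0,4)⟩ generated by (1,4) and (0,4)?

10

|⟨(1,4)⟩| = 10 and |⟨(0,4)⟩| = 5, so |H| is a multiple of lcm(10, 5) = 10 and divides |G| = 20.
Closing under the operation: H = {(0,0), (0,2), (0,4), (0,6), (0,8), (1,0), (1,2), (1,4), (1,6), (1,8)}, so |H| = 10.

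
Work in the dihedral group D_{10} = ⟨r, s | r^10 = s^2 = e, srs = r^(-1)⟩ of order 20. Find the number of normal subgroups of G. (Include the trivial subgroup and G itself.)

7

G has 22 subgroups. Checking conjugation-invariance by order — order 1: 1/1 normal; order 2: 1/11 normal; order 4: 0/5 normal; order 5: 1/1 normal; order 10: 3/3 normal; order 20: 1/1 normal.
Total normal subgroups: 7.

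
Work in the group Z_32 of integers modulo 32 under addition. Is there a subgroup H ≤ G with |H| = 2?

2 | 32. A subgroup of order 2 is {0, 16}.

Yes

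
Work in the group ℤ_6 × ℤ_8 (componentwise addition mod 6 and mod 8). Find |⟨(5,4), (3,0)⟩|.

|⟨(5,4)⟩| = 6 and |⟨(3,0)⟩| = 2, so |H| is a multiple of lcm(6, 2) = 6 and divides |G| = 48.
Closing under the operation: H = {(0,0), (0,4), (1,0), (1,4), (2,0), (2,4), (3,0), (3,4), (4,0), (4,4), (5,0), (5,4)}, so |H| = 12.

12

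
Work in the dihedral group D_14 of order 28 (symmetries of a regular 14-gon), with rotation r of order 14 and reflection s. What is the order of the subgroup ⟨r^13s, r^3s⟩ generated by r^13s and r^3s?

|⟨r^13s⟩| = 2 and |⟨r^3s⟩| = 2, so |H| is a multiple of lcm(2, 2) = 2 and divides |G| = 28.
Closing under the operation: H = {e, r^2, r^4, r^6, r^8, r^10, r^12, rs, r^3s, r^5s, r^7s, r^9s, r^11s, r^13s}, so |H| = 14.

14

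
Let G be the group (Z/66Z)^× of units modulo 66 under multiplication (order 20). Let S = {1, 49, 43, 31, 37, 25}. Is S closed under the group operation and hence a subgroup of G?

No

|S| = 6 does not divide |G| = 20, so by Lagrange S is not a subgroup.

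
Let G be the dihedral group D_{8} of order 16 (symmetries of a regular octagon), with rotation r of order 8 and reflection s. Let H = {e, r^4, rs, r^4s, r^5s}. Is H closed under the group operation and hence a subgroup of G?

|H| = 5 does not divide |G| = 16, so by Lagrange H is not a subgroup.

No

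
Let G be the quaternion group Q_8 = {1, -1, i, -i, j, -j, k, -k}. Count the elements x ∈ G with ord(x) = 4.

The elements of order 4 are: i, -i, j, -j, k, -k.
That's 6.

6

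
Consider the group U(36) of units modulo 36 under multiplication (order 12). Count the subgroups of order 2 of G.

3

|G| = 12 and 2 | 12, so subgroups of order 2 are possible by Lagrange.
The subgroups of order 2 are: {1, 17}; {1, 19}; {1, 35}.
So G has 3 subgroups of order 2.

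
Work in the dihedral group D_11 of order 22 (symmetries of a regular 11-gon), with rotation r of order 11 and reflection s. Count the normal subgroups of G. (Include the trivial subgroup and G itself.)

G has 14 subgroups. Checking conjugation-invariance by order — order 1: 1/1 normal; order 2: 0/11 normal; order 11: 1/1 normal; order 22: 1/1 normal.
Total normal subgroups: 3.

3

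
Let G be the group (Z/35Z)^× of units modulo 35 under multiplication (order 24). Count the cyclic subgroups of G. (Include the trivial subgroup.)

12

Each element a generates a cyclic subgroup ⟨a⟩; distinct elements may generate the same one (a cyclic group of order d has φ(d) generators).
Cyclic subgroups by order — order 1: 1; order 2: 3; order 3: 1; order 4: 2; order 6: 3; order 12: 2.
Total: 12.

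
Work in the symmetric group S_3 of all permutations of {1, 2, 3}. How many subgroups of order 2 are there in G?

|G| = 6 and 2 | 6, so subgroups of order 2 are possible by Lagrange.
The subgroups of order 2 are: {e, (1 2)}; {e, (1 3)}; {e, (2 3)}.
So G has 3 subgroups of order 2.

3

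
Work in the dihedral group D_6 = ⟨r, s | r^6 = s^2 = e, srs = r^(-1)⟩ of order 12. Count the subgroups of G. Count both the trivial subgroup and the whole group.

16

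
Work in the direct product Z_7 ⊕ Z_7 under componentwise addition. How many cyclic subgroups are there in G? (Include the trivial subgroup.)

A cyclic subgroup of order d is generated by each of its φ(d) elements of order d, so the cyclic subgroups of order d number (#elements of order d)/φ(d).
Cyclic subgroups by order — order 1: 1; order 7: 8.
Total: 9.

9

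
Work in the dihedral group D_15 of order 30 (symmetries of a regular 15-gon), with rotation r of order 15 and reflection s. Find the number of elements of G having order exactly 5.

4

The elements of order 5 are: r^3, r^6, r^9, r^12.
That's 4.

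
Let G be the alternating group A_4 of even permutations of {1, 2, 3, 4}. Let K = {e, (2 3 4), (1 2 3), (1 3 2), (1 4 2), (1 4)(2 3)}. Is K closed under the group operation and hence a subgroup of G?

(2 3 4) ∈ K but its inverse (2 4 3) ∉ K, so K is not a subgroup.

No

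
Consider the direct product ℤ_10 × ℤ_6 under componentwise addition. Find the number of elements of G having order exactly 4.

0

An element (a,b) has order lcm(ord(a), ord(b)); count pairs with lcm equal to 4.
Enumerating gives 0 such elements.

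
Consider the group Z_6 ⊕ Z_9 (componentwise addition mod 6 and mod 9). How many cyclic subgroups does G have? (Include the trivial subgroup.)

16

Group the elements of G by the cyclic subgroup they generate; each cyclic subgroup of order d accounts for φ(d) elements.
Cyclic subgroups by order — order 1: 1; order 2: 1; order 3: 4; order 6: 4; order 9: 3; order 18: 3.
Total: 16.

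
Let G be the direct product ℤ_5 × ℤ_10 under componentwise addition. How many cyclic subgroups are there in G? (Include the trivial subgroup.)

14

A cyclic subgroup of order d is generated by each of its φ(d) elements of order d, so the cyclic subgroups of order d number (#elements of order d)/φ(d).
Cyclic subgroups by order — order 1: 1; order 2: 1; order 5: 6; order 10: 6.
Total: 14.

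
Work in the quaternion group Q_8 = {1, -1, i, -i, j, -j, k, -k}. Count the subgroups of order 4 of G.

3

|G| = 8 and 4 | 8, so subgroups of order 4 are possible by Lagrange.
The subgroups of order 4 are: {1, -1, i, -i}; {1, -1, j, -j}; {1, -1, k, -k}.
So G has 3 subgroups of order 4.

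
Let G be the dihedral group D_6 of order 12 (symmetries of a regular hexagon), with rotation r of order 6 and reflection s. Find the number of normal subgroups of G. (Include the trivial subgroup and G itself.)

7

G has 16 subgroups. Checking conjugation-invariance by order — order 1: 1/1 normal; order 2: 1/7 normal; order 3: 1/1 normal; order 4: 0/3 normal; order 6: 3/3 normal; order 12: 1/1 normal.
Total normal subgroups: 7.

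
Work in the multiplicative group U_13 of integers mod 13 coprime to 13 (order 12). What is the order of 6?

12

Compute successive powers of 6 mod 13: 6, 10, 8, 9, 2, 12, 7, 3, …; 6^12 ≡ 1 (mod 13).
So |⟨6⟩| = 12.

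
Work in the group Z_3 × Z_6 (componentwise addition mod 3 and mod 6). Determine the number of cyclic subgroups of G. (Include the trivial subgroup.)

Group the elements of G by the cyclic subgroup they generate; each cyclic subgroup of order d accounts for φ(d) elements.
Cyclic subgroups by order — order 1: 1; order 2: 1; order 3: 4; order 6: 4.
Total: 10.

10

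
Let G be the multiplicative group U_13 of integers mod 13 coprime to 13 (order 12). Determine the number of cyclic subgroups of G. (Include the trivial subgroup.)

Group the elements of G by the cyclic subgroup they generate; each cyclic subgroup of order d accounts for φ(d) elements.
Cyclic subgroups by order — order 1: 1; order 2: 1; order 3: 1; order 4: 1; order 6: 1; order 12: 1.
Total: 6.

6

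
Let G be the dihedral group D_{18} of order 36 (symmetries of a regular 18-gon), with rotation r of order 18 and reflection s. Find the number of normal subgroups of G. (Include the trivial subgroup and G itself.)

G has 45 subgroups. Checking conjugation-invariance by order — order 1: 1/1 normal; order 2: 1/19 normal; order 3: 1/1 normal; order 4: 0/9 normal; order 6: 1/7 normal; order 9: 1/1 normal; order 12: 0/3 normal; order 18: 3/3 normal; order 36: 1/1 normal.
Total normal subgroups: 9.

9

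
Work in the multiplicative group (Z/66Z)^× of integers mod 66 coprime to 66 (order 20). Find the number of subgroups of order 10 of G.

|G| = 20 and 10 | 20, so subgroups of order 10 are possible by Lagrange.
The subgroups of order 10 are: {1, 7, 13, 19, 25, 31, 37, 43, 49, 61}; {1, 17, 25, 29, 31, 35, 37, 41, 49, 65}; {1, 5, 23, 25, 31, 37, 47, 49, 53, 59}.
So G has 3 subgroups of order 10.

3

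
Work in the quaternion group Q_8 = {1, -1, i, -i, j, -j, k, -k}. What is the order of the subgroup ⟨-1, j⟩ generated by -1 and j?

4

|⟨-1⟩| = 2 and |⟨j⟩| = 4, so |H| is a multiple of lcm(2, 4) = 4 and divides |G| = 8.
Closing under the operation: H = {1, -1, j, -j}, so |H| = 4.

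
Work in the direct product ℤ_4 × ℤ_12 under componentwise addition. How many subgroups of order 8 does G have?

3

|G| = 48 and 8 | 48, so subgroups of order 8 are possible by Lagrange.
The subgroups of order 8 are: {(0,0), (0,3), (0,6), (0,9), (2,0), (2,3), (2,6), (2,9)}; {(0,0), (0,6), (1,0), (1,6), (2,0), (2,6), (3,0), (3,6)}; {(0,0), (0,6), (1,3), (1,9), (2,0), (2,6), (3,3), (3,9)}.
So G has 3 subgroups of order 8.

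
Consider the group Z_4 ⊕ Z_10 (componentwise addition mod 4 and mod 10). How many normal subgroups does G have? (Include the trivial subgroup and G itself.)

16

G is abelian, so every subgroup is normal.
G has 16 subgroups in total, hence 16 normal subgroups.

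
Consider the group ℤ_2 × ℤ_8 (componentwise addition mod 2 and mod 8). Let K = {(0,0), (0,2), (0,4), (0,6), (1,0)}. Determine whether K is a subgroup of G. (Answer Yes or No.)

|K| = 5 does not divide |G| = 16, so by Lagrange K is not a subgroup.

No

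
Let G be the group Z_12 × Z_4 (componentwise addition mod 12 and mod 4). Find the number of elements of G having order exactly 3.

2

An element (a,b) has order lcm(ord(a), ord(b)); count pairs with lcm equal to 3.
Enumerating gives 2 such elements.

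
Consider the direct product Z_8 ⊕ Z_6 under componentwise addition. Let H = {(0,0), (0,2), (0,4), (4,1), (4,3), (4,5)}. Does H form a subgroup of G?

Yes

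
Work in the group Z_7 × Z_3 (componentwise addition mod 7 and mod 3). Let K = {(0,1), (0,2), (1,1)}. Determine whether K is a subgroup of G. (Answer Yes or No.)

The identity (0,0) ∉ K, so K is not a subgroup.

No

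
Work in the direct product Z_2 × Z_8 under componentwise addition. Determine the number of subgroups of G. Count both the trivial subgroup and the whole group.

11

|G| = 16, so by Lagrange every subgroup order divides 16. Divisors: 1, 2, 4, 8, 16.
Subgroups by order — order 1: 1; order 2: 3; order 4: 3; order 8: 3; order 16: 1.
Total: 1 + 3 + 3 + 3 + 1 = 11.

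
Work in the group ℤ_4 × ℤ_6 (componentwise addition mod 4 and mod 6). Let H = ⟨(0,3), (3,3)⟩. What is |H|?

|⟨(0,3)⟩| = 2 and |⟨(3,3)⟩| = 4, so |H| is a multiple of lcm(2, 4) = 4 and divides |G| = 24.
Closing under the operation: H = {(0,0), (0,3), (1,0), (1,3), (2,0), (2,3), (3,0), (3,3)}, so |H| = 8.

8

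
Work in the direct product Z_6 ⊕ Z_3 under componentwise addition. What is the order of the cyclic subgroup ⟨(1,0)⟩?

6

The order of (1,0) in Z_6 × Z_3 is lcm(ord(1) in Z_6, ord(0) in Z_3).
ord(1) = 6 and ord(0) = 1, so |⟨(1,0)⟩| = lcm(6, 1) = 6.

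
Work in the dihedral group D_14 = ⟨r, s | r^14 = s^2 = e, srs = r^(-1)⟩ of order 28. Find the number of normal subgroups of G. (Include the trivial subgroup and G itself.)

7

G has 28 subgroups. Checking conjugation-invariance by order — order 1: 1/1 normal; order 2: 1/15 normal; order 4: 0/7 normal; order 7: 1/1 normal; order 14: 3/3 normal; order 28: 1/1 normal.
Total normal subgroups: 7.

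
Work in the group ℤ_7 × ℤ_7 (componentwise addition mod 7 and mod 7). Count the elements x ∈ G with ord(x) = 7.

An element (a,b) has order lcm(ord(a), ord(b)); count pairs with lcm equal to 7.
Enumerating gives 48 such elements.

48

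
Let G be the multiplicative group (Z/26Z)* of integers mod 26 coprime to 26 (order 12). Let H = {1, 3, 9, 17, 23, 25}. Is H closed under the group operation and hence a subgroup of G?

Yes

|H| = 6 divides |G| = 12, consistent with Lagrange.
H contains the identity, every element's inverse is in H, and H is closed under ·: it is a subgroup.
In fact H = ⟨17⟩.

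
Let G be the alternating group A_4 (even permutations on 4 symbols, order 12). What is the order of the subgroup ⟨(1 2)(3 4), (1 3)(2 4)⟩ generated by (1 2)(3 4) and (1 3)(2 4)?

|⟨(1 2)(3 4)⟩| = 2 and |⟨(1 3)(2 4)⟩| = 2, so |H| is a multiple of lcm(2, 2) = 2 and divides |G| = 12.
Closing under the operation: H = {e, (1 2)(3 4), (1 3)(2 4), (1 4)(2 3)}, so |H| = 4.

4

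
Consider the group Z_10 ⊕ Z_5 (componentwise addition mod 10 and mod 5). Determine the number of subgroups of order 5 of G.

6

|G| = 50 and 5 | 50, so subgroups of order 5 are possible by Lagrange.
The subgroups of order 5 are: {(0,0), (0,1), (0,2), (0,3), (0,4)}; {(0,0), (2,0), (4,0), (6,0), (8,0)}; {(0,0), (2,1), (4,2), (6,3), (8,4)}; {(0,0), (2,2), (4,4), (6,1), (8,3)}; … (6 in all).
So G has 6 subgroups of order 5.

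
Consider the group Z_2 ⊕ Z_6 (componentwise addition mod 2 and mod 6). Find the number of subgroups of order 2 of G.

3

|G| = 12 and 2 | 12, so subgroups of order 2 are possible by Lagrange.
The subgroups of order 2 are: {(0,0), (0,3)}; {(0,0), (1,0)}; {(0,0), (1,3)}.
So G has 3 subgroups of order 2.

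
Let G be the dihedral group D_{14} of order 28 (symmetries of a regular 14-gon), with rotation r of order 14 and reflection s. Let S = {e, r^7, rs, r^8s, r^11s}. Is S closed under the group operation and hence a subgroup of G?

|S| = 5 does not divide |G| = 28, so by Lagrange S is not a subgroup.

No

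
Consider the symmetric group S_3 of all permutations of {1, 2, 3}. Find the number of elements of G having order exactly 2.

3

The elements of order 2 are: (2 3), (1 2), (1 3).
That's 3.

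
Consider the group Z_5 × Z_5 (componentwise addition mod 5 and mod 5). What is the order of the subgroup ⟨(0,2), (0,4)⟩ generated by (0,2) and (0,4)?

|⟨(0,2)⟩| = 5 and |⟨(0,4)⟩| = 5, so |H| is a multiple of lcm(5, 5) = 5 and divides |G| = 25.
Closing under the operation: H = {(0,0), (0,1), (0,2), (0,3), (0,4)}, so |H| = 5.

5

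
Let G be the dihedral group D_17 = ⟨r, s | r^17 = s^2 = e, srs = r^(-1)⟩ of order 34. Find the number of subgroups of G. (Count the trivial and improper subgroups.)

|G| = 34, so by Lagrange every subgroup order divides 34. Divisors: 1, 2, 17, 34.
Subgroups by order — order 1: 1; order 2: 17; order 17: 1; order 34: 1.
Total: 1 + 17 + 1 + 1 = 20.

20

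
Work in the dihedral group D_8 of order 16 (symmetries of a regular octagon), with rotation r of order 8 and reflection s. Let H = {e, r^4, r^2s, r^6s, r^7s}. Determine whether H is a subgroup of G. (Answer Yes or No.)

No

|H| = 5 does not divide |G| = 16, so by Lagrange H is not a subgroup.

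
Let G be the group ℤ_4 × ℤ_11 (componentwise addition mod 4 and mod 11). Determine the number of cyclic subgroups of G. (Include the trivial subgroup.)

Each element a generates a cyclic subgroup ⟨a⟩; distinct elements may generate the same one (a cyclic group of order d has φ(d) generators).
Cyclic subgroups by order — order 1: 1; order 2: 1; order 4: 1; order 11: 1; order 22: 1; order 44: 1.
Total: 6.

6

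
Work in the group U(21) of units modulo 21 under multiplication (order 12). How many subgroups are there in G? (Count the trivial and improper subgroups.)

|G| = 12, so by Lagrange every subgroup order divides 12. Divisors: 1, 2, 3, 4, 6, 12.
Subgroups by order — order 1: 1; order 2: 3; order 3: 1; order 4: 1; order 6: 3; order 12: 1.
Total: 1 + 3 + 1 + 1 + 3 + 1 = 10.

10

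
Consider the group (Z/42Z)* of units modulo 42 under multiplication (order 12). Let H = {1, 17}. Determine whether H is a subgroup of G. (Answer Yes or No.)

17 ∈ H but its inverse 5 ∉ H, so H is not a subgroup.

No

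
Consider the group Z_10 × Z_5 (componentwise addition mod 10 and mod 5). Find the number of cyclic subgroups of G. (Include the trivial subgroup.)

14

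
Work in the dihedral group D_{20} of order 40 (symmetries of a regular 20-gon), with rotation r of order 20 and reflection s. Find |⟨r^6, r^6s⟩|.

20

|⟨r^6⟩| = 10 and |⟨r^6s⟩| = 2, so |H| is a multiple of lcm(10, 2) = 10 and divides |G| = 40.
Closing under the operation: H = {e, r^2, r^4, r^6, r^8, r^10, r^12, r^14, r^16, r^18, s, r^2s, r^4s, r^6s, r^8s, r^10s, r^12s, r^14s, r^16s, r^18s}, so |H| = 20.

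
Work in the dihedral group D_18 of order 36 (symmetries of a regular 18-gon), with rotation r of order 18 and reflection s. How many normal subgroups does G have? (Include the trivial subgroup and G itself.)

G has 45 subgroups. Checking conjugation-invariance by order — order 1: 1/1 normal; order 2: 1/19 normal; order 3: 1/1 normal; order 4: 0/9 normal; order 6: 1/7 normal; order 9: 1/1 normal; order 12: 0/3 normal; order 18: 3/3 normal; order 36: 1/1 normal.
Total normal subgroups: 9.

9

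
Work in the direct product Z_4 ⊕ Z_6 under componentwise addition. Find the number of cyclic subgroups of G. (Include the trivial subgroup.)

Group the elements of G by the cyclic subgroup they generate; each cyclic subgroup of order d accounts for φ(d) elements.
Cyclic subgroups by order — order 1: 1; order 2: 3; order 3: 1; order 4: 2; order 6: 3; order 12: 2.
Total: 12.

12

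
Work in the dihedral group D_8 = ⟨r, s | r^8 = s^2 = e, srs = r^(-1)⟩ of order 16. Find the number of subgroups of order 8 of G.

|G| = 16 and 8 | 16, so subgroups of order 8 are possible by Lagrange.
The subgroups of order 8 are: {e, r, r^2, r^3, r^4, r^5, r^6, r^7}; {e, r^2, r^4, r^6, s, r^2s, r^4s, r^6s}; {e, r^2, r^4, r^6, rs, r^3s, r^5s, r^7s}.
So G has 3 subgroups of order 8.

3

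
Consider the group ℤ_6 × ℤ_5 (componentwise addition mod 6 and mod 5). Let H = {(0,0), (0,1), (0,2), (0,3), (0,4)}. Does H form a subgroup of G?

Yes

|H| = 5 divides |G| = 30, consistent with Lagrange.
H contains the identity, every element's inverse is in H, and H is closed under +: it is a subgroup.
In fact H = ⟨(0,1)⟩.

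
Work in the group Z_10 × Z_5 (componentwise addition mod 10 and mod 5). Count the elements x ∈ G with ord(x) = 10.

24

An element (a,b) has order lcm(ord(a), ord(b)); count pairs with lcm equal to 10.
Enumerating gives 24 such elements.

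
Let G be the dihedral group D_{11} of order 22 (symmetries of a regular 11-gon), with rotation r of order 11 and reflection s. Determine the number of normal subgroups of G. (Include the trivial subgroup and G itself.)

3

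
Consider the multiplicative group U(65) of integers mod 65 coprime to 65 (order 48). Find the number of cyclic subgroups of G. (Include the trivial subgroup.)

A cyclic subgroup of order d is generated by each of its φ(d) elements of order d, so the cyclic subgroups of order d number (#elements of order d)/φ(d).
Cyclic subgroups by order — order 1: 1; order 2: 3; order 3: 1; order 4: 6; order 6: 3; order 12: 6.
Total: 20.

20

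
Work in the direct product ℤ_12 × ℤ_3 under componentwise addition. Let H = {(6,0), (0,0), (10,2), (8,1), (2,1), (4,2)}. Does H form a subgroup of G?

|H| = 6 divides |G| = 36, consistent with Lagrange.
H contains the identity, every element's inverse is in H, and H is closed under +: it is a subgroup.
In fact H = ⟨(10,2)⟩.

Yes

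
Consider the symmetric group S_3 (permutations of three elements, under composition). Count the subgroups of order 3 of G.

1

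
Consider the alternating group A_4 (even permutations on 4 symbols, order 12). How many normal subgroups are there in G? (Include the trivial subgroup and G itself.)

G has 10 subgroups. Checking conjugation-invariance by order — order 1: 1/1 normal; order 2: 0/3 normal; order 3: 0/4 normal; order 4: 1/1 normal; order 12: 1/1 normal.
Total normal subgroups: 3.

3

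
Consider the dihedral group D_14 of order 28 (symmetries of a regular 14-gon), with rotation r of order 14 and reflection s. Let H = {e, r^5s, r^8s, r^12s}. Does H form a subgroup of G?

No

Closure fails: r^12s · r^8s = r^4 ∉ H. So H is not a subgroup.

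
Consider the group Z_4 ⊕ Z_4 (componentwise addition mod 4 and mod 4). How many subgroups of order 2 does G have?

3

|G| = 16 and 2 | 16, so subgroups of order 2 are possible by Lagrange.
The subgroups of order 2 are: {(0,0), (0,2)}; {(0,0), (2,0)}; {(0,0), (2,2)}.
So G has 3 subgroups of order 2.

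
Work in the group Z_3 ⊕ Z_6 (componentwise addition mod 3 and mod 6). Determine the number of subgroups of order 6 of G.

4

|G| = 18 and 6 | 18, so subgroups of order 6 are possible by Lagrange.
The subgroups of order 6 are: {(0,0), (0,1), (0,2), (0,3), (0,4), (0,5)}; {(0,0), (0,3), (1,0), (1,3), (2,0), (2,3)}; {(0,0), (0,3), (1,1), (1,4), (2,2), (2,5)}; {(0,0), (0,3), (1,2), (1,5), (2,1), (2,4)}.
So G has 4 subgroups of order 6.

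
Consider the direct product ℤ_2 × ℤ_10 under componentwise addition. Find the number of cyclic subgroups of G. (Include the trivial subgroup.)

8

Group the elements of G by the cyclic subgroup they generate; each cyclic subgroup of order d accounts for φ(d) elements.
Cyclic subgroups by order — order 1: 1; order 2: 3; order 5: 1; order 10: 3.
Total: 8.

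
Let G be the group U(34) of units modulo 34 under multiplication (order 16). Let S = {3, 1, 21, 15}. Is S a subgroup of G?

3 ∈ S but its inverse 23 ∉ S, so S is not a subgroup.

No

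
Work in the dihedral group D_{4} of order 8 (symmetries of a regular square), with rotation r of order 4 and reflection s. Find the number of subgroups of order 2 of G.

5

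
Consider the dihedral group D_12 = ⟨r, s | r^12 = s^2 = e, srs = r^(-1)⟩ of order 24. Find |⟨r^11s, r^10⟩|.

12

|⟨r^11s⟩| = 2 and |⟨r^10⟩| = 6, so |H| is a multiple of lcm(2, 6) = 6 and divides |G| = 24.
Closing under the operation: H = {e, r^2, r^4, r^6, r^8, r^10, rs, r^3s, r^5s, r^7s, r^9s, r^11s}, so |H| = 12.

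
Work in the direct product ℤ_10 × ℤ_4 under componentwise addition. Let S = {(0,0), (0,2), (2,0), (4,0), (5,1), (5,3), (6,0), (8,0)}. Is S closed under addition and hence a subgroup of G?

No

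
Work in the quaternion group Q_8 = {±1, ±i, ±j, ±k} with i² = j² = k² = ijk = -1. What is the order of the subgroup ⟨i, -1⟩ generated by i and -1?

4

|⟨i⟩| = 4 and |⟨-1⟩| = 2, so |H| is a multiple of lcm(4, 2) = 4 and divides |G| = 8.
Closing under the operation: H = {1, -1, i, -i}, so |H| = 4.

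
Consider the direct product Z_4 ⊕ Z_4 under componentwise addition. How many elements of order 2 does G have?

An element (a,b) has order lcm(ord(a), ord(b)); count pairs with lcm equal to 2.
Enumerating gives 3 such elements.

3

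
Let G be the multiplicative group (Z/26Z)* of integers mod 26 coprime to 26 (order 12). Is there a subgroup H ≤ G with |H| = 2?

Yes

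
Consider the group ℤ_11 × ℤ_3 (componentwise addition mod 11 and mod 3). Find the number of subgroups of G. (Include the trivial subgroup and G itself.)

4

|G| = 33, so by Lagrange every subgroup order divides 33. Divisors: 1, 3, 11, 33.
Subgroups by order — order 1: 1; order 3: 1; order 11: 1; order 33: 1.
Total: 1 + 1 + 1 + 1 = 4.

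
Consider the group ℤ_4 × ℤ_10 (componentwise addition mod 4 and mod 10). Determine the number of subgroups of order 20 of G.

|G| = 40 and 20 | 40, so subgroups of order 20 are possible by Lagrange.
The subgroups of order 20 are: {(0,0), (0,1), (0,2), (0,3), (0,4), (0,5), (0,6), (0,7), (0,8), (0,9), (2,0), (2,1), (2,2), (2,3), (2,4), (2,5), (2,6), (2,7), (2,8), (2,9)}; {(0,0), (0,2), (0,4), (0,6), (0,8), (1,0), (1,2), (1,4), (1,6), (1,8), (2,0), (2,2), (2,4), (2,6), (2,8), (3,0), (3,2), (3,4), (3,6), (3,8)}; {(0,0), (0,2), (0,4), (0,6), (0,8), (1,1), (1,3), (1,5), (1,7), (1,9), (2,0), (2,2), (2,4), (2,6), (2,8), (3,1), (3,3), (3,5), (3,7), (3,9)}.
So G has 3 subgroups of order 20.

3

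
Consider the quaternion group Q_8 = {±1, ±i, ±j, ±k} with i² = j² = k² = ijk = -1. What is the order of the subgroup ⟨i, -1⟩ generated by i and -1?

|⟨i⟩| = 4 and |⟨-1⟩| = 2, so |H| is a multiple of lcm(4, 2) = 4 and divides |G| = 8.
Closing under the operation: H = {1, -1, i, -i}, so |H| = 4.

4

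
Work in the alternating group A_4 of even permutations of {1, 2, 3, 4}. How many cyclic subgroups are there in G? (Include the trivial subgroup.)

8

Group the elements of G by the cyclic subgroup they generate; each cyclic subgroup of order d accounts for φ(d) elements.
Cyclic subgroups by order — order 1: 1; order 2: 3; order 3: 4.
Total: 8.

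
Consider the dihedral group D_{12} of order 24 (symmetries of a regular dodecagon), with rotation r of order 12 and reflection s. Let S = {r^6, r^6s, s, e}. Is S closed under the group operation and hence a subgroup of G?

Yes

|S| = 4 divides |G| = 24, consistent with Lagrange.
S contains the identity, every element's inverse is in S, and S is closed under ·: it is a subgroup.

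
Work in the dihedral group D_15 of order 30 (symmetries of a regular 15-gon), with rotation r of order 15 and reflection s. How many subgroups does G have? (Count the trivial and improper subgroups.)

|G| = 30, so by Lagrange every subgroup order divides 30. Divisors: 1, 2, 3, 5, 6, 10, 15, 30.
Subgroups by order — order 1: 1; order 2: 15; order 3: 1; order 5: 1; order 6: 5; order 10: 3; order 15: 1; order 30: 1.
Total: 1 + 15 + 1 + 1 + 5 + 3 + 1 + 1 = 28.

28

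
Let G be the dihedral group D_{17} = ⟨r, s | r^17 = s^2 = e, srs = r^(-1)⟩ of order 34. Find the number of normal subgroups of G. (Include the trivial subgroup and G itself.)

G has 20 subgroups. Checking conjugation-invariance by order — order 1: 1/1 normal; order 2: 0/17 normal; order 17: 1/1 normal; order 34: 1/1 normal.
Total normal subgroups: 3.

3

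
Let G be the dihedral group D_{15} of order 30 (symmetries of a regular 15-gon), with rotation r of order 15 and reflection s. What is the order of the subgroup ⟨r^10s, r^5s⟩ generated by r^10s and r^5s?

|⟨r^10s⟩| = 2 and |⟨r^5s⟩| = 2, so |H| is a multiple of lcm(2, 2) = 2 and divides |G| = 30.
Closing under the operation: H = {e, r^5, r^10, s, r^5s, r^10s}, so |H| = 6.

6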